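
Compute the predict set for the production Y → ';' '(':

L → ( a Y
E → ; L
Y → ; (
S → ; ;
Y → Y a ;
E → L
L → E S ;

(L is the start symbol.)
PREDICT(Y → ';' '(') = (FIRST(RHS) \ {ε}) ∪ (FOLLOW(Y) if ε ∈ FIRST(RHS), i.e. RHS ⇒* ε)
FIRST(';' '(') = { ';' }
ε ∉ FIRST(';' '('), so FOLLOW(Y) is not added.
PREDICT(Y → ';' '(') = { ';' }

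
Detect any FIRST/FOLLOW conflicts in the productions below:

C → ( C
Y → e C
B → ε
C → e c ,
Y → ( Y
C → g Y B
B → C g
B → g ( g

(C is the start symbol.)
Yes. B → C g with FOLLOW(B) on { '(', 'e', 'g' }; B → g '(' g with FOLLOW(B) on { 'g' }

Nullable non-terminals: B.
FIRST sets used below: FIRST(C) = { '(', 'e', 'g' }

B: nullable alternative(s) B → ε; FOLLOW(B) = { $, '(', 'e', 'g' }
  B → ε: FIRST \ {ε} = { } — this is the only nullable alternative, skip
  B → C g: FIRST \ {ε} = { '(', 'e', 'g' } — overlaps FOLLOW(B) on { '(', 'e', 'g' }: CONFLICT
  B → g ( g: FIRST \ {ε} = { 'g' } — overlaps FOLLOW(B) on { 'g' }: CONFLICT

C, Y have no nullable alternative, so no FIRST/FOLLOW check is needed there.

So the grammar has 2 FIRST/FOLLOW conflicts (marked CONFLICT above).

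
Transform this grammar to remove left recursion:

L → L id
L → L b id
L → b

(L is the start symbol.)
L → b L'
L' → id L'
L' → b id L'
L' → ε

L is directly left-recursive. The standard transformation for
  A → A α₁ | ... | A α_m | β₁ | ... | β_n
is
  A  → β₁ A' | ... | β_n A'
  A' → α₁ A' | ... | α_m A' | ε

L → b becomes L → b L'
L → L id becomes L' → id L'
L → L b id becomes L' → b id L'
Add L' → ε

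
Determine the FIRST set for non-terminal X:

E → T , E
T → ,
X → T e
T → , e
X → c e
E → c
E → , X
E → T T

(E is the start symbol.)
FIRST sets of the other non-terminals involved (by the same procedure, iterated to a fixed point):
  FIRST(T) = { ',' }

From X → T e:
  - T is a non-terminal: add FIRST(T) \ {ε} = { ',' }
    T is not nullable, so stop
From X → c e:
  - c is a terminal: add 'c' and stop

Collecting: FIRST(X) = { ',', 'c' }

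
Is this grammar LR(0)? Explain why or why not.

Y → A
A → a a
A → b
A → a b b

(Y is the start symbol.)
Yes, the grammar is LR(0)

A grammar is LR(0) if no state in the canonical LR(0) collection has:
  - both a shift item (dot before a terminal) and a complete item (shift-reduce conflict), or
  - two or more complete items (reduce-reduce conflict; the accept item [Y' → Y .] counts as a complete item here).

Augment with Y' → Y and build the canonical LR(0) collection (I0 = CLOSURE({[Y' → . Y]}), then GOTO on every symbol after a dot until no new states appear). It has 8 states:
  I0: { [A → . a a], [A → . a b b], [A → . b], [Y → . A], [Y' → . Y] }  — shift
  I1: { [Y → A .] }  — reduce
  I2: { [Y' → Y .] }  — accept
  I3: { [A → a . a], [A → a . b b] }  — shift
  I4: { [A → b .] }  — reduce
  I5: { [A → a a .] }  — reduce
  I6: { [A → a b . b] }  — shift
  I7: { [A → a b b .] }  — reduce

Every state is either a pure shift/goto state or contains exactly one complete item and nothing to shift — no conflicts. The grammar is LR(0).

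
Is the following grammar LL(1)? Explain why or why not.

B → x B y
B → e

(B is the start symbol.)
Yes, the grammar is LL(1).

For B:
  PREDICT(B → x B y) = { 'x' }
  PREDICT(B → e) = { 'e' }

All predict sets are disjoint. The grammar IS LL(1).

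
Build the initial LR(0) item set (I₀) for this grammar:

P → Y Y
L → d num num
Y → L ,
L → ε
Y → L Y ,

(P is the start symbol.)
{ [L → . d num num], [L → .], [P → . Y Y], [P' → . P], [Y → . L ,], [Y → . L Y ,] }

First, augment the grammar with P' → P
I₀ = CLOSURE({ [P' → . P] }):
  [P' → . P] has the dot before P: add [P → . Y Y]
  [P → . Y Y] has the dot before Y: add [Y → . L ,], [Y → . L Y ,]
  [Y → . L ,] has the dot before L: add [L → . d num num], [L → .]
No further items can be added.

I₀ = { [L → . d num num], [L → .], [P → . Y Y], [P' → . P], [Y → . L ,], [Y → . L Y ,] }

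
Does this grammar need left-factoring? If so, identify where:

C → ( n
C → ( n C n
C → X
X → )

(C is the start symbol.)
Left-factoring is needed when two productions for the same non-terminal
share a common prefix on the right-hand side.

Productions for C:
  C → ( n
  C → ( n C n
  C → X

Found common prefix '( n' in productions for C

Answer: Yes, C has productions with common prefix '( n'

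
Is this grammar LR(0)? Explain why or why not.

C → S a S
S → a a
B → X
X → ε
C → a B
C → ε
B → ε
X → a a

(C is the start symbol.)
No. Shift-reduce conflict between [C → .] and [C → . a B]

Augment with C' → C and build the canonical LR(0) collection (I0 = CLOSURE({[C' → . C]}), then GOTO on every symbol after a dot until no new states appear). It has 12 states:
  I0: { [C → . S a S], [C → . a B], [C → .], [C' → . C], [S → . a a] }  — shift, reduce
  I1: { [C' → C .] }  — accept
  I2: { [C → S . a S] }  — shift
  I3: { [B → . X], [B → .], [C → a . B], [S → a . a], [X → . a a], [X → .] }  — shift, 2 reduces
  I4: { [C → a B .] }  — reduce
  I5: { [B → X .] }  — reduce
  I6: { [S → a a .], [X → a . a] }  — shift, reduce
  I7: { [X → a a .] }  — reduce
  I8: { [C → S a . S], [S → . a a] }  — shift
  I9: { [C → S a S .] }  — reduce
  I10: { [S → a . a] }  — shift
  I11: { [S → a a .] }  — reduce

Conflict in state I0:
  Shift-reduce conflict between [C → .] and [C → . a B]
So the grammar is NOT LR(0).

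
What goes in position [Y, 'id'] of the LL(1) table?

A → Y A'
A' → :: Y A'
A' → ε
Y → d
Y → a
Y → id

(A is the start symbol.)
To find M[Y, 'id'], we find productions for Y where 'id' is in the predict set (PREDICT(N → α) = (FIRST(α) \ {ε}) ∪ (FOLLOW(N) if α ⇒* ε)).

Y → d: PREDICT = { 'd' }
Y → a: PREDICT = { 'a' }
Y → id: PREDICT = { 'id' }
  'id' is in predict set, so this production goes in M[Y, 'id']

M[Y, 'id'] = Y → id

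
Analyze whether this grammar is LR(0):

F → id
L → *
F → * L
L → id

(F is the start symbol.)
Yes, the grammar is LR(0)

A grammar is LR(0) if no state in the canonical LR(0) collection has:
  - both a shift item (dot before a terminal) and a complete item (shift-reduce conflict), or
  - two or more complete items (reduce-reduce conflict; the accept item [F' → F .] counts as a complete item here).

Augment with F' → F and build the canonical LR(0) collection (I0 = CLOSURE({[F' → . F]}), then GOTO on every symbol after a dot until no new states appear). It has 7 states:
  I0: { [F → . * L], [F → . id], [F' → . F] }  — shift
  I1: { [F → * . L], [L → . *], [L → . id] }  — shift
  I2: { [F' → F .] }  — accept
  I3: { [F → id .] }  — reduce
  I4: { [L → * .] }  — reduce
  I5: { [F → * L .] }  — reduce
  I6: { [L → id .] }  — reduce

Every state is either a pure shift/goto state or contains exactly one complete item and nothing to shift — no conflicts. The grammar is LR(0).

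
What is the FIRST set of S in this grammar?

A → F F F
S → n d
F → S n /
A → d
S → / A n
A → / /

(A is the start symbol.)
From S → n d:
  - n is a terminal: add 'n' and stop
From S → / A n:
  - '/' is a terminal: add '/' and stop

Collecting: FIRST(S) = { '/', 'n' }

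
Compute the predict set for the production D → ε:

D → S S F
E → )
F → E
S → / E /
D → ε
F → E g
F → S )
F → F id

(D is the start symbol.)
{ $ }

PREDICT(D → ε) = (FIRST(RHS) \ {ε}) ∪ (FOLLOW(D) if ε ∈ FIRST(RHS), i.e. RHS ⇒* ε)
The right-hand side is ε (FIRST(ε) = { ε }), so the predict set is FOLLOW(D) = { $ }
PREDICT(D → ε) = { $ }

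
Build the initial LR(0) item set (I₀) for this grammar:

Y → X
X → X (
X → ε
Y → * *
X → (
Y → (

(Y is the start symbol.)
{ [X → . (], [X → . X (], [X → .], [Y → . (], [Y → . * *], [Y → . X], [Y' → . Y] }

First, augment the grammar with Y' → Y
I₀ = CLOSURE({ [Y' → . Y] }):
  [Y' → . Y] has the dot before Y: add [Y → . X], [Y → . * *], [Y → . (]
  [Y → . X] has the dot before X: add [X → . X (], [X → .], [X → . (]
No further items can be added.

I₀ = { [X → . (], [X → . X (], [X → .], [Y → . (], [Y → . * *], [Y → . X], [Y' → . Y] }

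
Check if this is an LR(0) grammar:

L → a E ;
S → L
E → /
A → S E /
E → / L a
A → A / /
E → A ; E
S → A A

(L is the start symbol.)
Augment with L' → L and build the canonical LR(0) collection (I0 = CLOSURE({[L' → . L]}), then GOTO on every symbol after a dot until no new states appear). It has 18 states:
  I0: { [L → . a E ;], [L' → . L] }  — shift
  I1: { [L' → L .] }  — accept
  I2: { [A → . A / /], [A → . S E /], [E → . / L a], [E → . /], [E → . A ; E], [L → . a E ;], [L → a . E ;], [S → . A A], [S → . L] }  — shift
  I3: { [E → / . L a], [E → / .], [L → . a E ;] }  — shift, reduce
  I4: { [A → . A / /], [A → . S E /], [A → A . / /], [E → A . ; E], [L → . a E ;], [S → . A A], [S → . L], [S → A . A] }  — shift
  I5: { [L → a E . ;] }  — shift
  I6: { [S → L .] }  — reduce
  I7: { [A → . A / /], [A → . S E /], [A → S . E /], [E → . / L a], [E → . /], [E → . A ; E], [L → . a E ;], [S → . A A], [S → . L] }  — shift
  I8: { [A → S E . /] }  — shift
  I9: { [A → S E / .] }  — reduce
  I10: { [L → a E ; .] }  — reduce
  I11: { [A → A / . /] }  — shift
  I12: { [A → . A / /], [A → . S E /], [E → . / L a], [E → . /], [E → . A ; E], [E → A ; . E], [L → . a E ;], [S → . A A], [S → . L] }  — shift
  I13: { [A → . A / /], [A → . S E /], [A → A . / /], [L → . a E ;], [S → . A A], [S → . L], [S → A . A], [S → A A .] }  — shift, reduce
  I14: { [E → A ; E .] }  — reduce
  I15: { [A → A / / .] }  — reduce
  I16: { [E → / L . a] }  — shift
  I17: { [E → / L a .] }  — reduce

Conflict in state I3:
  Shift-reduce conflict between [E → / .] and [L → . a E ;]
So the grammar is NOT LR(0).

Answer: No. Shift-reduce conflict between [E → / .] and [L → . a E ;]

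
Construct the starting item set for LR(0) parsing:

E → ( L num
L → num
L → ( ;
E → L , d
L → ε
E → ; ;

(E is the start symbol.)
{ [E → . ( L num], [E → . ; ;], [E → . L , d], [E' → . E], [L → . ( ;], [L → . num], [L → .] }

First, augment the grammar with E' → E
I₀ = CLOSURE({ [E' → . E] }):
  [E' → . E] has the dot before E: add [E → . ( L num], [E → . L , d], [E → . ; ;]
  [E → . L , d] has the dot before L: add [L → . num], [L → . ( ;], [L → .]
No further items can be added.

I₀ = { [E → . ( L num], [E → . ; ;], [E → . L , d], [E' → . E], [L → . ( ;], [L → . num], [L → .] }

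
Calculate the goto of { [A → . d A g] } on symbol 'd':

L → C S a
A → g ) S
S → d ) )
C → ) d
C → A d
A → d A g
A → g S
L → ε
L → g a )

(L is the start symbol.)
{ [A → . d A g], [A → . g ) S], [A → . g S], [A → d . A g] }

GOTO(I, 'd') = CLOSURE({ [A → αX.β] : [A → α.Xβ] ∈ I, X = 'd' })

Items with dot before 'd', with the dot advanced:
  [A → . d A g] → [A → d . A g]
Closure of the advanced items:
  [A → d . A g] has the dot before A: add [A → . g ) S], [A → . d A g], [A → . g S]

GOTO = { [A → . d A g], [A → . g ) S], [A → . g S], [A → d . A g] }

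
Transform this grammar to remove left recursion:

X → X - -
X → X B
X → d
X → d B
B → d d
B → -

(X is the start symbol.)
X → d X'
X → d B X'
X' → - - X'
X' → B X'
X' → ε
B → d d
B → -

X is directly left-recursive. The standard transformation for
  A → A α₁ | ... | A α_m | β₁ | ... | β_n
is
  A  → β₁ A' | ... | β_n A'
  A' → α₁ A' | ... | α_m A' | ε

X → d becomes X → d X'
X → d B becomes X → d B X'
X → X - - becomes X' → - - X'
X → X B becomes X' → B X'
Add X' → ε

Productions for other non-terminals are unchanged:
  B → d d
  B → -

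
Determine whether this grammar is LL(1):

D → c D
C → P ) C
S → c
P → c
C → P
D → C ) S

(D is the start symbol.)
A grammar is LL(1) if for each non-terminal N with multiple productions, the predict sets of those productions are pairwise disjoint, where PREDICT(N → α) = (FIRST(α) \ {ε}) ∪ (FOLLOW(N) if α ⇒* ε).

Relevant sets:
  FIRST(C) = { 'c' }
  FIRST(P) = { 'c' }

For D:
  PREDICT(D → c D) = { 'c' }
  PREDICT(D → C ')' S) = { 'c' }
For C:
  PREDICT(C → P ')' C) = { 'c' }
  PREDICT(C → P) = { 'c' }
S, P have a single production, so nothing to check there.

Conflict found: Predict set conflict for D: { 'c' }
The grammar is NOT LL(1).

Answer: No. Predict set conflict for D: { 'c' }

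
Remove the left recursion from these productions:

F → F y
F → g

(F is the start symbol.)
F → g F'
F' → y F'
F' → ε

F is directly left-recursive. The standard transformation for
  A → A α₁ | ... | A α_m | β₁ | ... | β_n
is
  A  → β₁ A' | ... | β_n A'
  A' → α₁ A' | ... | α_m A' | ε

F → g becomes F → g F'
F → F y becomes F' → y F'
Add F' → ε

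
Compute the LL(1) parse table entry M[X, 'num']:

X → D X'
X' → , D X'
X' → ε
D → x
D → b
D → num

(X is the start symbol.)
To find M[X, 'num'], we find productions for X where 'num' is in the predict set (PREDICT(N → α) = (FIRST(α) \ {ε}) ∪ (FOLLOW(N) if α ⇒* ε)).

Relevant sets:
  FIRST(D) = { 'b', 'num', 'x' }

X → D X': PREDICT = { 'b', 'num', 'x' }
  'num' is in predict set, so this production goes in M[X, 'num']

M[X, 'num'] = X → D X'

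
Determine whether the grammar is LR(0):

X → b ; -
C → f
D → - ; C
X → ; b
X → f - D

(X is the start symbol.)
Augment with X' → X and build the canonical LR(0) collection (I0 = CLOSURE({[X' → . X]}), then GOTO on every symbol after a dot until no new states appear). It has 14 states:
  I0: { [X → . ; b], [X → . b ; -], [X → . f - D], [X' → . X] }  — shift
  I1: { [X → ; . b] }  — shift
  I2: { [X' → X .] }  — accept
  I3: { [X → b . ; -] }  — shift
  I4: { [X → f . - D] }  — shift
  I5: { [D → . - ; C], [X → f - . D] }  — shift
  I6: { [D → - . ; C] }  — shift
  I7: { [X → f - D .] }  — reduce
  I8: { [C → . f], [D → - ; . C] }  — shift
  I9: { [D → - ; C .] }  — reduce
  I10: { [C → f .] }  — reduce
  I11: { [X → b ; . -] }  — shift
  I12: { [X → b ; - .] }  — reduce
  I13: { [X → ; b .] }  — reduce

Every state is either a pure shift/goto state or contains exactly one complete item and nothing to shift — no conflicts. The grammar is LR(0).

Answer: Yes, the grammar is LR(0)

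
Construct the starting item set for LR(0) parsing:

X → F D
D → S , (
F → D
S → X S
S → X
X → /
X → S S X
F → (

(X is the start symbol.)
First, augment the grammar with X' → X
I₀ = CLOSURE({ [X' → . X] }):
  [X' → . X] has the dot before X: add [X → . F D], [X → . /], [X → . S S X]
  [X → . F D] has the dot before F: add [F → . D], [F → . (]
  [X → . S S X] has the dot before S: add [S → . X S], [S → . X]
  [F → . D] has the dot before D: add [D → . S , (]
No further items can be added.

I₀ = { [D → . S , (], [F → . (], [F → . D], [S → . X S], [S → . X], [X → . /], [X → . F D], [X → . S S X], [X' → . X] }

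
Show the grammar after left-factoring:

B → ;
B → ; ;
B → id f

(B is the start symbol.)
B → ; B'
B' → ε
B' → ;
B → id f

Left-factoring transforms A → αβ₁ | αβ₂ into A → αA' and A' → β₁ | β₂
(α is the longest common prefix among the alternatives). Repeat until
no nonterminal has two alternatives with a common prefix.

Round 1: B has alternatives sharing prefix ';'. Introduce B': B → ; B'
  Add: B' → ε
  Add: B' → ;

No remaining common prefixes — done.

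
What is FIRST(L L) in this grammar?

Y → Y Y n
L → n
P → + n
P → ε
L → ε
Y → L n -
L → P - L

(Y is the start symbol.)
{ '+', '-', 'n', ε }

FIRST sets of the non-terminals involved (from the grammar, by fixed-point iteration):
  FIRST(L) = { '+', '-', 'n', ε }

To compute FIRST(L L), process the symbols left to right:
Symbol L is a non-terminal. Add FIRST(L) \ {ε} = { '+', '-', 'n' }
L is nullable (ε ∈ FIRST(L)), continue to the next symbol.
Symbol L is a non-terminal. Add FIRST(L) \ {ε} = { '+', '-', 'n' }
L is nullable (ε ∈ FIRST(L)), continue to the next symbol.
All symbols are nullable, so ε is in the result.
FIRST(L L) = { '+', '-', 'n', ε }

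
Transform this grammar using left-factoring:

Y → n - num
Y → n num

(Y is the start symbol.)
Y → n Y'
Y' → - num
Y' → num

Left-factoring transforms A → αβ₁ | αβ₂ into A → αA' and A' → β₁ | β₂
(α is the longest common prefix among the alternatives). Repeat until
no nonterminal has two alternatives with a common prefix.

Round 1: Y has alternatives sharing prefix 'n'. Introduce Y': Y → n Y'
  Add: Y' → - num
  Add: Y' → num

No remaining common prefixes — done.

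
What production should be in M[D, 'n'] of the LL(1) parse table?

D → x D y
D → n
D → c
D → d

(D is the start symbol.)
To find M[D, 'n'], we find productions for D where 'n' is in the predict set (PREDICT(N → α) = (FIRST(α) \ {ε}) ∪ (FOLLOW(N) if α ⇒* ε)).

D → x D y: PREDICT = { 'x' }
D → n: PREDICT = { 'n' }
  'n' is in predict set, so this production goes in M[D, 'n']
D → c: PREDICT = { 'c' }
D → d: PREDICT = { 'd' }

M[D, 'n'] = D → n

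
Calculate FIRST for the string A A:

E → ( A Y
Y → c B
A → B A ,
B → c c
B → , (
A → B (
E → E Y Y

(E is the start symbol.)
FIRST sets of the non-terminals involved (from the grammar, by fixed-point iteration):
  FIRST(A) = { ',', 'c' }

To compute FIRST(A A), process the symbols left to right:
Symbol A is a non-terminal. Add FIRST(A) \ {ε} = { ',', 'c' }
A is not nullable (ε ∉ FIRST(A)), so stop here.
FIRST(A A) = { ',', 'c' }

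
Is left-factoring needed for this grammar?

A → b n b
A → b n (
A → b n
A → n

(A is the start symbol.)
Yes, A has productions with common prefix 'b n'

Left-factoring is needed when two productions for the same non-terminal
share a common prefix on the right-hand side.

Productions for A:
  A → b n b
  A → b n (
  A → b n
  A → n

Found common prefix 'b n' in productions for A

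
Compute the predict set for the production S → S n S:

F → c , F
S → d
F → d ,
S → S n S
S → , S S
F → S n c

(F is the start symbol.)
{ ',', 'd' }

PREDICT(S → S n S) = (FIRST(RHS) \ {ε}) ∪ (FOLLOW(S) if ε ∈ FIRST(RHS), i.e. RHS ⇒* ε)
FIRST(S) = { ',', 'd' }
FIRST(S n S) = { ',', 'd' }
ε ∉ FIRST(S n S), so FOLLOW(S) is not added.
PREDICT(S → S n S) = { ',', 'd' }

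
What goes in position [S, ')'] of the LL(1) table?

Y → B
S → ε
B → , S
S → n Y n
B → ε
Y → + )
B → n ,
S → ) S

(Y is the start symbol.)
To find M[S, ')'], we find productions for S where ')' is in the predict set (PREDICT(N → α) = (FIRST(α) \ {ε}) ∪ (FOLLOW(N) if α ⇒* ε)).

Relevant sets:
  FOLLOW(S) = { $, 'n' }

S → ε: PREDICT = { $, 'n' }
S → n Y n: PREDICT = { 'n' }
S → ) S: PREDICT = { ')' }
  ')' is in predict set, so this production goes in M[S, ')']

M[S, ')'] = S → ) S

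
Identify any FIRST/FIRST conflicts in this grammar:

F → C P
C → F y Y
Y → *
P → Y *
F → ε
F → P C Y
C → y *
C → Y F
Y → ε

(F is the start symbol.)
A FIRST/FIRST conflict occurs when two productions N → α and N → β for the same non-terminal have FIRST(α) ∩ FIRST(β) ≠ ∅ (with ε ∈ FIRST of a nullable right-hand side, so two nullable alternatives also conflict).

FIRST sets of the non-terminals at (or reachable through a nullable prefix from) the front of some alternative:
  FIRST(C) = { '*', 'y', ε }
  FIRST(P) = { '*' }
  FIRST(F) = { '*', 'y', ε }
  FIRST(Y) = { '*', ε }

Productions for F:
  F → C P: FIRST = { '*', 'y' }
  F → ε: FIRST = { ε }
  F → P C Y: FIRST = { '*' }
Productions for C:
  C → F y Y: FIRST = { '*', 'y' }
  C → y *: FIRST = { 'y' }
  C → Y F: FIRST = { '*', 'y', ε }
Productions for Y:
  Y → *: FIRST = { '*' }
  Y → ε: FIRST = { ε }
P has only one production, so no FIRST/FIRST conflict is possible there.

Conflict for F: F → C P and F → P C Y
  Overlap: { '*' }
Conflict for C: C → F y Y and C → y *
  Overlap: { 'y' }
Conflict for C: C → F y Y and C → Y F
  Overlap: { '*', 'y' }
Conflict for C: C → y * and C → Y F
  Overlap: { 'y' }

Answer: Yes. F → C P / F → P C Y on { '*' }; C → F y Y / C → y '*' on { 'y' }; C → F y Y / C → Y F on { '*', 'y' }; C → y '*' / C → Y F on { 'y' }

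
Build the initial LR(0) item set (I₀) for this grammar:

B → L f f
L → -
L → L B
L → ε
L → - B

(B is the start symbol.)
{ [B → . L f f], [B' → . B], [L → . - B], [L → . -], [L → . L B], [L → .] }

First, augment the grammar with B' → B
I₀ = CLOSURE({ [B' → . B] }):
  [B' → . B] has the dot before B: add [B → . L f f]
  [B → . L f f] has the dot before L: add [L → . -], [L → . L B], [L → .], [L → . - B]
No further items can be added.

I₀ = { [B → . L f f], [B' → . B], [L → . - B], [L → . -], [L → . L B], [L → .] }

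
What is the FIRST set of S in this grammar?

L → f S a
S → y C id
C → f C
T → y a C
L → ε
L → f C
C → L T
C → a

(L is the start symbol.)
From S → y C id:
  - y is a terminal: add 'y' and stop

Collecting: FIRST(S) = { 'y' }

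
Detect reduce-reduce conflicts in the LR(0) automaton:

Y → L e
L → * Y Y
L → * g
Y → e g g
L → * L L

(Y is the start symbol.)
Augment with Y' → Y and build the canonical LR(0) collection (I0 = CLOSURE({[Y' → . Y]}), then GOTO on every symbol after a dot until no new states appear). It has 13 states:
  I0: { [L → . * L L], [L → . * Y Y], [L → . * g], [Y → . L e], [Y → . e g g], [Y' → . Y] }  — shift
  I1: { [L → * . L L], [L → * . Y Y], [L → * . g], [L → . * L L], [L → . * Y Y], [L → . * g], [Y → . L e], [Y → . e g g] }  — shift
  I2: { [Y → L . e] }  — shift
  I3: { [Y' → Y .] }  — accept
  I4: { [Y → e . g g] }  — shift
  I5: { [Y → e g . g] }  — shift
  I6: { [Y → e g g .] }  — reduce
  I7: { [Y → L e .] }  — reduce
  I8: { [L → * L . L], [L → . * L L], [L → . * Y Y], [L → . * g], [Y → L . e] }  — shift
  I9: { [L → * Y . Y], [L → . * L L], [L → . * Y Y], [L → . * g], [Y → . L e], [Y → . e g g] }  — shift
  I10: { [L → * g .] }  — reduce
  I11: { [L → * Y Y .] }  — reduce
  I12: { [L → * L L .] }  — reduce

No state contains more than one complete item.

Answer: No reduce-reduce conflicts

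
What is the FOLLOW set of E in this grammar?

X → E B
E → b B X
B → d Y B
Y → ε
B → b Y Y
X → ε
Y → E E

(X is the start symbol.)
To compute FOLLOW(E), find every occurrence of E on a right-hand side N → α E β: add FIRST(β) \ {ε}, and if β is empty or nullable also add FOLLOW(N). Iterate to a fixed point.

In X → E B: E is followed by B, add FIRST(B) \ {ε} = { 'b', 'd' }
In Y → E E: E is followed by E, add FIRST(E) \ {ε} = { 'b' }
In Y → E E: E is at the end, add FOLLOW(Y)

The FOLLOW sets referred to above (computed the same way, to a fixed point):
  FOLLOW(Y) = { $, 'b', 'd' }

Taking the union: FOLLOW(E) = { $, 'b', 'd' }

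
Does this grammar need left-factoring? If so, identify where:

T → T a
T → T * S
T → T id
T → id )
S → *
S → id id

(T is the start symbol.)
Left-factoring is needed when two productions for the same non-terminal
share a common prefix on the right-hand side.

Productions for T:
  T → T a
  T → T * S
  T → T id
  T → id )
Productions for S:
  S → *
  S → id id

Found common prefix 'T' in productions for T

Answer: Yes, T has productions with common prefix 'T'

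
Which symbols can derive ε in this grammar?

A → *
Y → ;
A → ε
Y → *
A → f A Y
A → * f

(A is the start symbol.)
ε-productions: A → ε
So A is immediately nullable.
No further non-terminal can be added: every production for the remaining non-terminals contains a terminal or a non-nullable non-terminal.
Nullable = { 'A' }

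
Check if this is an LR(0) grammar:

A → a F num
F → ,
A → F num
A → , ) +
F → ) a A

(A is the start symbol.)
Augment with A' → A and build the canonical LR(0) collection (I0 = CLOSURE({[A' → . A]}), then GOTO on every symbol after a dot until no new states appear). It has 14 states:
  I0: { [A → . , ) +], [A → . F num], [A → . a F num], [A' → . A], [F → . ) a A], [F → . ,] }  — shift
  I1: { [F → ) . a A] }  — shift
  I2: { [A → , . ) +], [F → , .] }  — shift, reduce
  I3: { [A' → A .] }  — accept
  I4: { [A → F . num] }  — shift
  I5: { [A → a . F num], [F → . ) a A], [F → . ,] }  — shift
  I6: { [F → , .] }  — reduce
  I7: { [A → a F . num] }  — shift
  I8: { [A → a F num .] }  — reduce
  I9: { [A → F num .] }  — reduce
  I10: { [A → , ) . +] }  — shift
  I11: { [A → , ) + .] }  — reduce
  I12: { [A → . , ) +], [A → . F num], [A → . a F num], [F → ) a . A], [F → . ) a A], [F → . ,] }  — shift
  I13: { [F → ) a A .] }  — reduce

Conflict in state I2:
  Shift-reduce conflict between [F → , .] and [A → , . ) +]
So the grammar is NOT LR(0).

Answer: No. Shift-reduce conflict between [F → , .] and [A → , . ) +]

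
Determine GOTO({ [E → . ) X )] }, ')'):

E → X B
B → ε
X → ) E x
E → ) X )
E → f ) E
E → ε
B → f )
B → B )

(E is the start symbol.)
GOTO(I, ')') = CLOSURE({ [A → αX.β] : [A → α.Xβ] ∈ I, X = ')' })

Items with dot before ')', with the dot advanced:
  [E → . ) X )] → [E → ) . X )]
Closure of the advanced items:
  [E → ) . X )] has the dot before X: add [X → . ) E x]

GOTO = { [E → ) . X )], [X → . ) E x] }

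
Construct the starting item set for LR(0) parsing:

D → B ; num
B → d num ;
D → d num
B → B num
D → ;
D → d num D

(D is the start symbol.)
First, augment the grammar with D' → D
I₀ = CLOSURE({ [D' → . D] }):
  [D' → . D] has the dot before D: add [D → . B ; num], [D → . d num], [D → . ;], [D → . d num D]
  [D → . B ; num] has the dot before B: add [B → . d num ;], [B → . B num]
No further items can be added.

I₀ = { [B → . B num], [B → . d num ;], [D → . ;], [D → . B ; num], [D → . d num D], [D → . d num], [D' → . D] }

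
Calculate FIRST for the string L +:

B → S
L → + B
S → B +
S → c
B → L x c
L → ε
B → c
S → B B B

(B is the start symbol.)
FIRST sets of the non-terminals involved (from the grammar, by fixed-point iteration):
  FIRST(L) = { '+', ε }

To compute FIRST(L +), process the symbols left to right:
Symbol L is a non-terminal. Add FIRST(L) \ {ε} = { '+' }
L is nullable (ε ∈ FIRST(L)), continue to the next symbol.
Symbol + is a terminal. Add '+' and stop.
FIRST(L +) = { '+' }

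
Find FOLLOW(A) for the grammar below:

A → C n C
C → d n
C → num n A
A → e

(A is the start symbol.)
To compute FOLLOW(A), find every occurrence of A on a right-hand side N → α A β: add FIRST(β) \ {ε}, and if β is empty or nullable also add FOLLOW(N). Iterate to a fixed point.

A is the start symbol, so $ ∈ FOLLOW(A).
In C → num n A: A is at the end, add FOLLOW(C)

The FOLLOW sets referred to above (computed the same way, to a fixed point):
  FOLLOW(C) = { $, 'n' }

Taking the union: FOLLOW(A) = { $, 'n' }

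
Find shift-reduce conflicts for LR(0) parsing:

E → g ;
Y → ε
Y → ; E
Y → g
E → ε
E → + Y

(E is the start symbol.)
Yes — I0: [E → .] vs [E → . + Y]; I1: [Y → .] vs [Y → . ; E]; I5: [E → .] vs [E → . + Y]

A shift-reduce conflict occurs when an LR(0) state has both:
  - a complete (reduce) item [A → α .] (dot at the end), and
  - a shift item [B → β . c γ] (dot before a terminal).

Augment with E' → E and build the canonical LR(0) collection (I0 = CLOSURE({[E' → . E]}), then GOTO on every symbol after a dot until no new states appear). It has 9 states:
  I0: { [E → . + Y], [E → . g ;], [E → .], [E' → . E] }  — shift, reduce
  I1: { [E → + . Y], [Y → . ; E], [Y → . g], [Y → .] }  — shift, reduce
  I2: { [E' → E .] }  — accept
  I3: { [E → g . ;] }  — shift
  I4: { [E → g ; .] }  — reduce
  I5: { [E → . + Y], [E → . g ;], [E → .], [Y → ; . E] }  — shift, reduce
  I6: { [E → + Y .] }  — reduce
  I7: { [Y → g .] }  — reduce
  I8: { [Y → ; E .] }  — reduce

I0 contains reduce item [E → .] and shift items [E → . + Y], [E → . g ;] — shift-reduce conflict.
I1 contains reduce item [Y → .] and shift items [Y → . ; E], [Y → . g] — shift-reduce conflict.
I5 contains reduce item [E → .] and shift items [E → . + Y], [E → . g ;] — shift-reduce conflict.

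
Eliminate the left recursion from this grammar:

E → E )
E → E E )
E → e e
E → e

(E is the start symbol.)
E → e e E'
E → e E'
E' → ) E'
E' → E ) E'
E' → ε

E is directly left-recursive. The standard transformation for
  A → A α₁ | ... | A α_m | β₁ | ... | β_n
is
  A  → β₁ A' | ... | β_n A'
  A' → α₁ A' | ... | α_m A' | ε

E → e e becomes E → e e E'
E → e becomes E → e E'
E → E ) becomes E' → ) E'
E → E E ) becomes E' → E ) E'
Add E' → ε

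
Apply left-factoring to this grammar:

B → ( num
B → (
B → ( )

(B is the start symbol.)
B → ( B'
B' → num
B' → ε
B' → )

Left-factoring transforms A → αβ₁ | αβ₂ into A → αA' and A' → β₁ | β₂
(α is the longest common prefix among the alternatives). Repeat until
no nonterminal has two alternatives with a common prefix.

Round 1: B has alternatives sharing prefix '('. Introduce B': B → ( B'
  Add: B' → num
  Add: B' → ε
  Add: B' → )

No remaining common prefixes — done.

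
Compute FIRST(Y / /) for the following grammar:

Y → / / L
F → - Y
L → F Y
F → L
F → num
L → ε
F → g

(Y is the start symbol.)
{ '/' }

FIRST sets of the non-terminals involved (from the grammar, by fixed-point iteration):
  FIRST(Y) = { '/' }

To compute FIRST(Y / /), process the symbols left to right:
Symbol Y is a non-terminal. Add FIRST(Y) \ {ε} = { '/' }
Y is not nullable (ε ∉ FIRST(Y)), so stop here.
FIRST(Y / /) = { '/' }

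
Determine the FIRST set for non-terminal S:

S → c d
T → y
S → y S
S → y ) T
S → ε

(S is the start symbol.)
To compute FIRST(S), examine every production with S on the left-hand side, reading each right-hand side left to right until a non-nullable symbol is reached.

From S → c d:
  - c is a terminal: add 'c' and stop
From S → y S:
  - y is a terminal: add 'y' and stop
From S → y ) T:
  - y is a terminal: add 'y' and stop
From S → ε:
  - ε-production, so ε ∈ FIRST(S)

Collecting: FIRST(S) = { 'c', 'y', ε }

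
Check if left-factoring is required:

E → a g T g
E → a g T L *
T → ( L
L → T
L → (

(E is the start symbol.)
Yes, E has productions with common prefix 'a g T'

Left-factoring is needed when two productions for the same non-terminal
share a common prefix on the right-hand side.

Productions for E:
  E → a g T g
  E → a g T L *
Productions for L:
  L → T
  L → (

Found common prefix 'a g T' in productions for E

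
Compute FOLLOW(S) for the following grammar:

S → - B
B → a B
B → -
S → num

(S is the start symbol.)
S is the start symbol, so $ ∈ FOLLOW(S).
S does not occur on any right-hand side.

Taking the union: FOLLOW(S) = { $ }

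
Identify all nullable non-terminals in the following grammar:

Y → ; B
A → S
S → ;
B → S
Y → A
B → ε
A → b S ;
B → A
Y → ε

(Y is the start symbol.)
{ 'B', 'Y' }

A non-terminal is nullable if it can derive ε (the empty string): either it has an ε-production, or it has a production whose right-hand side consists entirely of nullable non-terminals.

ε-productions: B → ε, Y → ε
So B, Y are immediately nullable.
No further non-terminal can be added: every production for the remaining non-terminals contains a terminal or a non-nullable non-terminal.
Nullable = { 'B', 'Y' }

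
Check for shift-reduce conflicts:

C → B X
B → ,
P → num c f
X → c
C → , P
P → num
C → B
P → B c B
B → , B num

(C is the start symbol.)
A shift-reduce conflict occurs when an LR(0) state has both:
  - a complete (reduce) item [A → α .] (dot at the end), and
  - a shift item [B → β . c γ] (dot before a terminal).

Augment with C' → C and build the canonical LR(0) collection (I0 = CLOSURE({[C' → . C]}), then GOTO on every symbol after a dot until no new states appear). It has 16 states:
  I0: { [B → . , B num], [B → . ,], [C → . , P], [C → . B X], [C → . B], [C' → . C] }  — shift
  I1: { [B → , . B num], [B → , .], [B → . , B num], [B → . ,], [C → , . P], [P → . B c B], [P → . num c f], [P → . num] }  — shift, reduce
  I2: { [C → B . X], [C → B .], [X → . c] }  — shift, reduce
  I3: { [C' → C .] }  — accept
  I4: { [C → B X .] }  — reduce
  I5: { [X → c .] }  — reduce
  I6: { [B → , . B num], [B → , .], [B → . , B num], [B → . ,] }  — shift, reduce
  I7: { [B → , B . num], [P → B . c B] }  — shift
  I8: { [C → , P .] }  — reduce
  I9: { [P → num . c f], [P → num .] }  — shift, reduce
  I10: { [P → num c . f] }  — shift
  I11: { [P → num c f .] }  — reduce
  I12: { [B → . , B num], [B → . ,], [P → B c . B] }  — shift
  I13: { [B → , B num .] }  — reduce
  I14: { [P → B c B .] }  — reduce
  I15: { [B → , B . num] }  — shift

I1 contains reduce item [B → , .] and shift items [B → . ,], [B → . , B num], [P → . num], [P → . num c f] — shift-reduce conflict.
I2 contains reduce item [C → B .] and shift item [X → . c] — shift-reduce conflict.
I6 contains reduce item [B → , .] and shift items [B → . ,], [B → . , B num] — shift-reduce conflict.
I9 contains reduce item [P → num .] and shift item [P → num . c f] — shift-reduce conflict.

Answer: Yes — I1: [B → , .] vs [B → . ,]; I2: [C → B .] vs [X → . c]; I6: [B → , .] vs [B → . ,]; I9: [P → num .] vs [P → num . c f]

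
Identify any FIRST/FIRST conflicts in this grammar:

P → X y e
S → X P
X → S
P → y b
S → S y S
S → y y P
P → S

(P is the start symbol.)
Yes. P → X y e / P → y b on { 'y' }; P → X y e / P → S on { 'y' }; P → y b / P → S on { 'y' }; S → X P / S → S y S on { 'y' }; S → X P / S → y y P on { 'y' }; S → S y S / S → y y P on { 'y' }

FIRST sets of the non-terminals at (or reachable through a nullable prefix from) the front of some alternative:
  FIRST(X) = { 'y' }
  FIRST(S) = { 'y' }

Productions for P:
  P → X y e: FIRST = { 'y' }
  P → y b: FIRST = { 'y' }
  P → S: FIRST = { 'y' }
Productions for S:
  S → X P: FIRST = { 'y' }
  S → S y S: FIRST = { 'y' }
  S → y y P: FIRST = { 'y' }
X has only one production, so no FIRST/FIRST conflict is possible there.

Conflict for P: P → X y e and P → y b
  Overlap: { 'y' }
Conflict for P: P → X y e and P → S
  Overlap: { 'y' }
Conflict for P: P → y b and P → S
  Overlap: { 'y' }
Conflict for S: S → X P and S → S y S
  Overlap: { 'y' }
Conflict for S: S → X P and S → y y P
  Overlap: { 'y' }
Conflict for S: S → S y S and S → y y P
  Overlap: { 'y' }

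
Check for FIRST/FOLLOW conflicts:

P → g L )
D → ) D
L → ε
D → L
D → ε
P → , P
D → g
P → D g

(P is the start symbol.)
Yes. D → g with FOLLOW(D) on { 'g' }

A FIRST/FOLLOW conflict occurs when a non-terminal N has a nullable alternative N → β (β ⇒* ε) and another alternative N → α with FIRST(α) ∩ FOLLOW(N) ≠ ∅: on such a lookahead the parser cannot decide between expanding α and letting N vanish via β.

Nullable non-terminals: D, L.
FIRST sets used below: FIRST(L) = { ε }

D: nullable alternative(s) D → L, D → ε; FOLLOW(D) = { 'g' }
  D → ) D: FIRST \ {ε} = { ')' } — disjoint from FOLLOW(D)
  D → L: FIRST \ {ε} = { } — disjoint from FOLLOW(D)
  D → ε: FIRST \ {ε} = { } — disjoint from FOLLOW(D)
  D → g: FIRST \ {ε} = { 'g' } — overlaps FOLLOW(D) on { 'g' }: CONFLICT
L has a nullable alternative but only one production, so nothing to check.

P has no nullable alternative, so no FIRST/FOLLOW check is needed there.

So the grammar has 1 FIRST/FOLLOW conflict (marked CONFLICT above).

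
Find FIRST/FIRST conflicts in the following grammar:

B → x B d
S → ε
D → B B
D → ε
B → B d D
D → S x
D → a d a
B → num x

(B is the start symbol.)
Yes. B → x B d / B → B d D on { 'x' }; B → B d D / B → num x on { 'num' }; D → B B / D → S x on { 'x' }

FIRST sets of the non-terminals at (or reachable through a nullable prefix from) the front of some alternative:
  FIRST(B) = { 'num', 'x' }
  FIRST(S) = { ε }

Productions for B:
  B → x B d: FIRST = { 'x' }
  B → B d D: FIRST = { 'num', 'x' }
  B → num x: FIRST = { 'num' }
Productions for D:
  D → B B: FIRST = { 'num', 'x' }
  D → ε: FIRST = { ε }
  D → S x: FIRST = { 'x' }
  D → a d a: FIRST = { 'a' }
S has only one production, so no FIRST/FIRST conflict is possible there.

Conflict for B: B → x B d and B → B d D
  Overlap: { 'x' }
Conflict for B: B → B d D and B → num x
  Overlap: { 'num' }
Conflict for D: D → B B and D → S x
  Overlap: { 'x' }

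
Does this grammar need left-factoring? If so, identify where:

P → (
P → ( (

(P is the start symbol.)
Yes, P has productions with common prefix '('

Left-factoring is needed when two productions for the same non-terminal
share a common prefix on the right-hand side.

Productions for P:
  P → (
  P → ( (

Found common prefix '(' in productions for P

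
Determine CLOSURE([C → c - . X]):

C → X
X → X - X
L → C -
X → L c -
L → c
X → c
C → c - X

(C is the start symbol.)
To compute CLOSURE, for each item [A → α.Bβ] where B is a non-terminal, add [B → .γ] for all productions B → γ; repeat for the newly added items until nothing changes.

Start with: [C → c - . X]
  [C → c - . X] has the dot before X: add [X → . X - X], [X → . L c -], [X → . c]
  [X → . L c -] has the dot before L: add [L → . C -], [L → . c]
  [L → . C -] has the dot before C: add [C → . X], [C → . c - X]
No further items can be added.

CLOSURE = { [C → . X], [C → . c - X], [C → c - . X], [L → . C -], [L → . c], [X → . L c -], [X → . X - X], [X → . c] }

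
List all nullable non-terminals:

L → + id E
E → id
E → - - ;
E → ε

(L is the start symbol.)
A non-terminal is nullable if it can derive ε (the empty string): either it has an ε-production, or it has a production whose right-hand side consists entirely of nullable non-terminals.

ε-productions: E → ε
So E is immediately nullable.
No further non-terminal can be added: every production for the remaining non-terminals contains a terminal or a non-nullable non-terminal.
Nullable = { 'E' }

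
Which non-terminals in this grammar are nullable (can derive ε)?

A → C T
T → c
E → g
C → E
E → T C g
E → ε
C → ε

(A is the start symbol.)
A non-terminal is nullable if it can derive ε (the empty string): either it has an ε-production, or it has a production whose right-hand side consists entirely of nullable non-terminals.

ε-productions: E → ε, C → ε
So E, C are immediately nullable.
No further non-terminal can be added: every production for the remaining non-terminals contains a terminal or a non-nullable non-terminal.
Nullable = { 'C', 'E' }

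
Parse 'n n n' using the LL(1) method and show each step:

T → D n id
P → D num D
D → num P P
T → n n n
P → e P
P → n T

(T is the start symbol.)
Stack is shown with the top on the left.

Stack    Input    Action
------------------------
T $      n n n $  output T → n n n
n n n $  n n n $  match 'n'
n n $    n n $    match 'n'
n $      n $      match 'n'
$        $        accept

The string is accepted.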